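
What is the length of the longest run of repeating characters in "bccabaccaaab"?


Input: "bccabaccaaab"
Scanning for longest run:
  Position 1 ('c'): new char, reset run to 1
  Position 2 ('c'): continues run of 'c', length=2
  Position 3 ('a'): new char, reset run to 1
  Position 4 ('b'): new char, reset run to 1
  Position 5 ('a'): new char, reset run to 1
  Position 6 ('c'): new char, reset run to 1
  Position 7 ('c'): continues run of 'c', length=2
  Position 8 ('a'): new char, reset run to 1
  Position 9 ('a'): continues run of 'a', length=2
  Position 10 ('a'): continues run of 'a', length=3
  Position 11 ('b'): new char, reset run to 1
Longest run: 'a' with length 3

3


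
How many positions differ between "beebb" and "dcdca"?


Comparing "beebb" and "dcdca" position by position:
  Position 0: 'b' vs 'd' => DIFFER
  Position 1: 'e' vs 'c' => DIFFER
  Position 2: 'e' vs 'd' => DIFFER
  Position 3: 'b' vs 'c' => DIFFER
  Position 4: 'b' vs 'a' => DIFFER
Positions that differ: 5

5


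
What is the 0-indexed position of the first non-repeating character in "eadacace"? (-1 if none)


Input: eadacace
Character frequencies:
  'a': 3
  'c': 2
  'd': 1
  'e': 2
Scanning left to right for freq == 1:
  Position 0 ('e'): freq=2, skip
  Position 1 ('a'): freq=3, skip
  Position 2 ('d'): unique! => answer = 2

2


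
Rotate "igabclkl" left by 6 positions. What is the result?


Input: "igabclkl", rotate left by 6
First 6 characters: "igabcl"
Remaining characters: "kl"
Concatenate remaining + first: "kl" + "igabcl" = "kligabcl"

kligabcl


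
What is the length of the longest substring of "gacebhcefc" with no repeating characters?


Input: "gacebhcefc"
Sliding window (track last position of each char):
  Position 0 ('g'): window [0,0] length 1 -- new best
  Position 1 ('a'): window [0,1] length 2 -- new best
  Position 2 ('c'): window [0,2] length 3 -- new best
  Position 3 ('e'): window [0,3] length 4 -- new best
  Position 4 ('b'): window [0,4] length 5 -- new best
  Position 5 ('h'): window [0,5] length 6 -- new best
  Position 6 ('c'): repeat (last at 2), move window start to 3
  Position 6 ('c'): window [3,6] length 4
  Position 7 ('e'): repeat (last at 3), move window start to 4
  Position 7 ('e'): window [4,7] length 4
  Position 8 ('f'): window [4,8] length 5
  Position 9 ('c'): repeat (last at 6), move window start to 7
  Position 9 ('c'): window [7,9] length 3
Longest substring with no repeats: "gacebh" with length 6

6


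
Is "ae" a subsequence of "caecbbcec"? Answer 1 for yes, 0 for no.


Check if "ae" is a subsequence of "caecbbcec"
Greedy scan:
  Position 0 ('c'): no match needed
  Position 1 ('a'): matches sub[0] = 'a'
  Position 2 ('e'): matches sub[1] = 'e'
  Position 3 ('c'): no match needed
  Position 4 ('b'): no match needed
  Position 5 ('b'): no match needed
  Position 6 ('c'): no match needed
  Position 7 ('e'): no match needed
  Position 8 ('c'): no match needed
All 2 characters matched => is a subsequence

1


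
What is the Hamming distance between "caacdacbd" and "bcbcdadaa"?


Comparing "caacdacbd" and "bcbcdadaa" position by position:
  Position 0: 'c' vs 'b' => differ
  Position 1: 'a' vs 'c' => differ
  Position 2: 'a' vs 'b' => differ
  Position 3: 'c' vs 'c' => same
  Position 4: 'd' vs 'd' => same
  Position 5: 'a' vs 'a' => same
  Position 6: 'c' vs 'd' => differ
  Position 7: 'b' vs 'a' => differ
  Position 8: 'd' vs 'a' => differ
Total differences (Hamming distance): 6

6


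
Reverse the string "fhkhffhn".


Input: fhkhffhn
Reading characters right to left:
  Position 7: 'n'
  Position 6: 'h'
  Position 5: 'f'
  Position 4: 'f'
  Position 3: 'h'
  Position 2: 'k'
  Position 1: 'h'
  Position 0: 'f'
Reversed: nhffhkhf

nhffhkhf


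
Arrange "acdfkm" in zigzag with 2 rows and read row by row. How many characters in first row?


Zigzag "acdfkm" into 2 rows:
Placing characters:
  'a' => row 0
  'c' => row 1
  'd' => row 0
  'f' => row 1
  'k' => row 0
  'm' => row 1
Rows:
  Row 0: "adk"
  Row 1: "cfm"
First row length: 3

3


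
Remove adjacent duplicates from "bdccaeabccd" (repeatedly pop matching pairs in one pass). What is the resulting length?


Input: bdccaeabccd
Stack-based adjacent duplicate removal:
  Read 'b': push. Stack: b
  Read 'd': push. Stack: bd
  Read 'c': push. Stack: bdc
  Read 'c': matches stack top 'c' => pop. Stack: bd
  Read 'a': push. Stack: bda
  Read 'e': push. Stack: bdae
  Read 'a': push. Stack: bdaea
  Read 'b': push. Stack: bdaeab
  Read 'c': push. Stack: bdaeabc
  Read 'c': matches stack top 'c' => pop. Stack: bdaeab
  Read 'd': push. Stack: bdaeabd
Final stack: "bdaeabd" (length 7)

7


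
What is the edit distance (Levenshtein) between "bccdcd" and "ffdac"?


Computing edit distance: "bccdcd" -> "ffdac"
DP table:
           f    f    d    a    c
      0    1    2    3    4    5
  b   1    1    2    3    4    5
  c   2    2    2    3    4    4
  c   3    3    3    3    4    4
  d   4    4    4    3    4    5
  c   5    5    5    4    4    4
  d   6    6    6    5    5    5
Edit distance = dp[6][5] = 5

5


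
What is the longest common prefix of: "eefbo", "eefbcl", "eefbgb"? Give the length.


Words: eefbo, eefbcl, eefbgb
  Position 0: all 'e' => match
  Position 1: all 'e' => match
  Position 2: all 'f' => match
  Position 3: all 'b' => match
  Position 4: ('o', 'c', 'g') => mismatch, stop
LCP = "eefb" (length 4)

4


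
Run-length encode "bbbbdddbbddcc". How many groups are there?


Input: bbbbdddbbddcc
Scanning for consecutive runs:
  Group 1: 'b' x 4 (positions 0-3)
  Group 2: 'd' x 3 (positions 4-6)
  Group 3: 'b' x 2 (positions 7-8)
  Group 4: 'd' x 2 (positions 9-10)
  Group 5: 'c' x 2 (positions 11-12)
Total groups: 5

5


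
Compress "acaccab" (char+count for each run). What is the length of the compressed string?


Input: acaccab
Runs:
  'a' x 1 => "a1"
  'c' x 1 => "c1"
  'a' x 1 => "a1"
  'c' x 2 => "c2"
  'a' x 1 => "a1"
  'b' x 1 => "b1"
Compressed: "a1c1a1c2a1b1"
Compressed length: 12

12


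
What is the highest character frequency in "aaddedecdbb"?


Input: aaddedecdbb
Character counts:
  'a': 2
  'b': 2
  'c': 1
  'd': 4
  'e': 2
Maximum frequency: 4

4


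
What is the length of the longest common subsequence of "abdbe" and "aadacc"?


LCS of "abdbe" and "aadacc"
DP table:
           a    a    d    a    c    c
      0    0    0    0    0    0    0
  a   0    1    1    1    1    1    1
  b   0    1    1    1    1    1    1
  d   0    1    1    2    2    2    2
  b   0    1    1    2    2    2    2
  e   0    1    1    2    2    2    2
LCS length = dp[5][6] = 2

2


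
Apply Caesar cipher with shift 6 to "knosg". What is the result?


Caesar cipher: shift "knosg" by 6
  'k' (pos 10) + 6 = pos 16 = 'q'
  'n' (pos 13) + 6 = pos 19 = 't'
  'o' (pos 14) + 6 = pos 20 = 'u'
  's' (pos 18) + 6 = pos 24 = 'y'
  'g' (pos 6) + 6 = pos 12 = 'm'
Result: qtuym

qtuym


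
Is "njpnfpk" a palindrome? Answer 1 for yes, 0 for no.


Input: njpnfpk
Reversed: kpfnpjn
  Compare pos 0 ('n') with pos 6 ('k'): MISMATCH
  Compare pos 1 ('j') with pos 5 ('p'): MISMATCH
  Compare pos 2 ('p') with pos 4 ('f'): MISMATCH
Result: not a palindrome

0


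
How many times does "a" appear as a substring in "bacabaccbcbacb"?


Searching for "a" in "bacabaccbcbacb"
Scanning each position:
  Position 0: "b" => no
  Position 1: "a" => MATCH
  Position 2: "c" => no
  Position 3: "a" => MATCH
  Position 4: "b" => no
  Position 5: "a" => MATCH
  Position 6: "c" => no
  Position 7: "c" => no
  Position 8: "b" => no
  Position 9: "c" => no
  Position 10: "b" => no
  Position 11: "a" => MATCH
  Position 12: "c" => no
  Position 13: "b" => no
Total occurrences: 4

4


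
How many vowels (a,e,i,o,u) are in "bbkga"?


Input: bbkga
Checking each character:
  'b' at position 0: consonant
  'b' at position 1: consonant
  'k' at position 2: consonant
  'g' at position 3: consonant
  'a' at position 4: vowel (running total: 1)
Total vowels: 1

1


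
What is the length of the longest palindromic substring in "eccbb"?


Input: "eccbb"
Checking substrings for palindromes:
  [1:3] "cc" (len 2) => palindrome
  [3:5] "bb" (len 2) => palindrome
Longest palindromic substring: "cc" with length 2

2


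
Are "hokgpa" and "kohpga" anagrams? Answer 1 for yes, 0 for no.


Strings: "hokgpa", "kohpga"
Sorted first:  aghkop
Sorted second: aghkop
Sorted forms match => anagrams

1


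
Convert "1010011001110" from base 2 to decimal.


Input: "1010011001110" in base 2
Positional expansion:
  Digit '1' (value 1) x 2^12 = 4096
  Digit '0' (value 0) x 2^11 = 0
  Digit '1' (value 1) x 2^10 = 1024
  Digit '0' (value 0) x 2^9 = 0
  Digit '0' (value 0) x 2^8 = 0
  Digit '1' (value 1) x 2^7 = 128
  Digit '1' (value 1) x 2^6 = 64
  Digit '0' (value 0) x 2^5 = 0
  Digit '0' (value 0) x 2^4 = 0
  Digit '1' (value 1) x 2^3 = 8
  Digit '1' (value 1) x 2^2 = 4
  Digit '1' (value 1) x 2^1 = 2
  Digit '0' (value 0) x 2^0 = 0
Sum = 5326

5326


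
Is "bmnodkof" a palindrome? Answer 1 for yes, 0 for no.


Input: bmnodkof
Reversed: fokdonmb
  Compare pos 0 ('b') with pos 7 ('f'): MISMATCH
  Compare pos 1 ('m') with pos 6 ('o'): MISMATCH
  Compare pos 2 ('n') with pos 5 ('k'): MISMATCH
  Compare pos 3 ('o') with pos 4 ('d'): MISMATCH
Result: not a palindrome

0


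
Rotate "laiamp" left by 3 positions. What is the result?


Input: "laiamp", rotate left by 3
First 3 characters: "lai"
Remaining characters: "amp"
Concatenate remaining + first: "amp" + "lai" = "amplai"

amplai


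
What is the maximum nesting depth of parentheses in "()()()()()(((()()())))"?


Input: "()()()()()(((()()())))"
Tracking depth:
  Position 0 '(': depth becomes 1
  Position 1 ')': depth becomes 0
  Position 2 '(': depth becomes 1
  Position 3 ')': depth becomes 0
  Position 4 '(': depth becomes 1
  Position 5 ')': depth becomes 0
  Position 6 '(': depth becomes 1
  Position 7 ')': depth becomes 0
  Position 8 '(': depth becomes 1
  Position 9 ')': depth becomes 0
  Position 10 '(': depth becomes 1
  Position 11 '(': depth becomes 2
  Position 12 '(': depth becomes 3
  Position 13 '(': depth becomes 4
  Position 14 ')': depth becomes 3
  Position 15 '(': depth becomes 4
  Position 16 ')': depth becomes 3
  Position 17 '(': depth becomes 4
  Position 18 ')': depth becomes 3
  Position 19 ')': depth becomes 2
  Position 20 ')': depth becomes 1
  Position 21 ')': depth becomes 0
Maximum depth reached: 4

4


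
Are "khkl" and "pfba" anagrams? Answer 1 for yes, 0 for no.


Strings: "khkl", "pfba"
Sorted first:  hkkl
Sorted second: abfp
Differ at position 0: 'h' vs 'a' => not anagrams

0


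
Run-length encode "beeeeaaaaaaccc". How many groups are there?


Input: beeeeaaaaaaccc
Scanning for consecutive runs:
  Group 1: 'b' x 1 (positions 0-0)
  Group 2: 'e' x 4 (positions 1-4)
  Group 3: 'a' x 6 (positions 5-10)
  Group 4: 'c' x 3 (positions 11-13)
Total groups: 4

4


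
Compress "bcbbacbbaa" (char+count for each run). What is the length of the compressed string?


Input: bcbbacbbaa
Runs:
  'b' x 1 => "b1"
  'c' x 1 => "c1"
  'b' x 2 => "b2"
  'a' x 1 => "a1"
  'c' x 1 => "c1"
  'b' x 2 => "b2"
  'a' x 2 => "a2"
Compressed: "b1c1b2a1c1b2a2"
Compressed length: 14

14


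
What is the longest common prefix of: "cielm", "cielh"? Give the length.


Words: cielm, cielh
  Position 0: all 'c' => match
  Position 1: all 'i' => match
  Position 2: all 'e' => match
  Position 3: all 'l' => match
  Position 4: ('m', 'h') => mismatch, stop
LCP = "ciel" (length 4)

4


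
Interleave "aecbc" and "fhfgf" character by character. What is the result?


Interleaving "aecbc" and "fhfgf":
  Position 0: 'a' from first, 'f' from second => "af"
  Position 1: 'e' from first, 'h' from second => "eh"
  Position 2: 'c' from first, 'f' from second => "cf"
  Position 3: 'b' from first, 'g' from second => "bg"
  Position 4: 'c' from first, 'f' from second => "cf"
Result: afehcfbgcf

afehcfbgcf


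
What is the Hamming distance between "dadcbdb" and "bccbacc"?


Comparing "dadcbdb" and "bccbacc" position by position:
  Position 0: 'd' vs 'b' => differ
  Position 1: 'a' vs 'c' => differ
  Position 2: 'd' vs 'c' => differ
  Position 3: 'c' vs 'b' => differ
  Position 4: 'b' vs 'a' => differ
  Position 5: 'd' vs 'c' => differ
  Position 6: 'b' vs 'c' => differ
Total differences (Hamming distance): 7

7


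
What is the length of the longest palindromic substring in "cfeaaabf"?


Input: "cfeaaabf"
Checking substrings for palindromes:
  [3:6] "aaa" (len 3) => palindrome
  [3:5] "aa" (len 2) => palindrome
  [4:6] "aa" (len 2) => palindrome
Longest palindromic substring: "aaa" with length 3

3


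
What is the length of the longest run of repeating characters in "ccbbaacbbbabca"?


Input: "ccbbaacbbbabca"
Scanning for longest run:
  Position 1 ('c'): continues run of 'c', length=2
  Position 2 ('b'): new char, reset run to 1
  Position 3 ('b'): continues run of 'b', length=2
  Position 4 ('a'): new char, reset run to 1
  Position 5 ('a'): continues run of 'a', length=2
  Position 6 ('c'): new char, reset run to 1
  Position 7 ('b'): new char, reset run to 1
  Position 8 ('b'): continues run of 'b', length=2
  Position 9 ('b'): continues run of 'b', length=3
  Position 10 ('a'): new char, reset run to 1
  Position 11 ('b'): new char, reset run to 1
  Position 12 ('c'): new char, reset run to 1
  Position 13 ('a'): new char, reset run to 1
Longest run: 'b' with length 3

3


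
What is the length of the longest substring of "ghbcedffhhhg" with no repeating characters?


Input: "ghbcedffhhhg"
Sliding window (track last position of each char):
  Position 0 ('g'): window [0,0] length 1 -- new best
  Position 1 ('h'): window [0,1] length 2 -- new best
  Position 2 ('b'): window [0,2] length 3 -- new best
  Position 3 ('c'): window [0,3] length 4 -- new best
  Position 4 ('e'): window [0,4] length 5 -- new best
  Position 5 ('d'): window [0,5] length 6 -- new best
  Position 6 ('f'): window [0,6] length 7 -- new best
  Position 7 ('f'): repeat (last at 6), move window start to 7
  Position 7 ('f'): window [7,7] length 1
  Position 8 ('h'): window [7,8] length 2
  Position 9 ('h'): repeat (last at 8), move window start to 9
  Position 9 ('h'): window [9,9] length 1
  Position 10 ('h'): repeat (last at 9), move window start to 10
  Position 10 ('h'): window [10,10] length 1
  Position 11 ('g'): window [10,11] length 2
Longest substring with no repeats: "ghbcedf" with length 7

7


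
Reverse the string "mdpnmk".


Input: mdpnmk
Reading characters right to left:
  Position 5: 'k'
  Position 4: 'm'
  Position 3: 'n'
  Position 2: 'p'
  Position 1: 'd'
  Position 0: 'm'
Reversed: kmnpdm

kmnpdm


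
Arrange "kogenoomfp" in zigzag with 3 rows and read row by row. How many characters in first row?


Zigzag "kogenoomfp" into 3 rows:
Placing characters:
  'k' => row 0
  'o' => row 1
  'g' => row 2
  'e' => row 1
  'n' => row 0
  'o' => row 1
  'o' => row 2
  'm' => row 1
  'f' => row 0
  'p' => row 1
Rows:
  Row 0: "knf"
  Row 1: "oeomp"
  Row 2: "go"
First row length: 3

3


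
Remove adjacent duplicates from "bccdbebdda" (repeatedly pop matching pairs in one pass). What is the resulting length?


Input: bccdbebdda
Stack-based adjacent duplicate removal:
  Read 'b': push. Stack: b
  Read 'c': push. Stack: bc
  Read 'c': matches stack top 'c' => pop. Stack: b
  Read 'd': push. Stack: bd
  Read 'b': push. Stack: bdb
  Read 'e': push. Stack: bdbe
  Read 'b': push. Stack: bdbeb
  Read 'd': push. Stack: bdbebd
  Read 'd': matches stack top 'd' => pop. Stack: bdbeb
  Read 'a': push. Stack: bdbeba
Final stack: "bdbeba" (length 6)

6


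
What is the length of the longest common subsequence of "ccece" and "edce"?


LCS of "ccece" and "edce"
DP table:
           e    d    c    e
      0    0    0    0    0
  c   0    0    0    1    1
  c   0    0    0    1    1
  e   0    1    1    1    2
  c   0    1    1    2    2
  e   0    1    1    2    3
LCS length = dp[5][4] = 3

3


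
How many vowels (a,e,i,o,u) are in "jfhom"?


Input: jfhom
Checking each character:
  'j' at position 0: consonant
  'f' at position 1: consonant
  'h' at position 2: consonant
  'o' at position 3: vowel (running total: 1)
  'm' at position 4: consonant
Total vowels: 1

1


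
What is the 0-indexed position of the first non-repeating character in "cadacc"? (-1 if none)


Input: cadacc
Character frequencies:
  'a': 2
  'c': 3
  'd': 1
Scanning left to right for freq == 1:
  Position 0 ('c'): freq=3, skip
  Position 1 ('a'): freq=2, skip
  Position 2 ('d'): unique! => answer = 2

2


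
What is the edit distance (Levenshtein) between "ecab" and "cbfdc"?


Computing edit distance: "ecab" -> "cbfdc"
DP table:
           c    b    f    d    c
      0    1    2    3    4    5
  e   1    1    2    3    4    5
  c   2    1    2    3    4    4
  a   3    2    2    3    4    5
  b   4    3    2    3    4    5
Edit distance = dp[4][5] = 5

5


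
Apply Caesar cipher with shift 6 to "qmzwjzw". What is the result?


Caesar cipher: shift "qmzwjzw" by 6
  'q' (pos 16) + 6 = pos 22 = 'w'
  'm' (pos 12) + 6 = pos 18 = 's'
  'z' (pos 25) + 6 = pos 5 = 'f'
  'w' (pos 22) + 6 = pos 2 = 'c'
  'j' (pos 9) + 6 = pos 15 = 'p'
  'z' (pos 25) + 6 = pos 5 = 'f'
  'w' (pos 22) + 6 = pos 2 = 'c'
Result: wsfcpfc

wsfcpfc


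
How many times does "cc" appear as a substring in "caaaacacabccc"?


Searching for "cc" in "caaaacacabccc"
Scanning each position:
  Position 0: "ca" => no
  Position 1: "aa" => no
  Position 2: "aa" => no
  Position 3: "aa" => no
  Position 4: "ac" => no
  Position 5: "ca" => no
  Position 6: "ac" => no
  Position 7: "ca" => no
  Position 8: "ab" => no
  Position 9: "bc" => no
  Position 10: "cc" => MATCH
  Position 11: "cc" => MATCH
Total occurrences: 2

2


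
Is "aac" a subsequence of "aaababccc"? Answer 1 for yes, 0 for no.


Check if "aac" is a subsequence of "aaababccc"
Greedy scan:
  Position 0 ('a'): matches sub[0] = 'a'
  Position 1 ('a'): matches sub[1] = 'a'
  Position 2 ('a'): no match needed
  Position 3 ('b'): no match needed
  Position 4 ('a'): no match needed
  Position 5 ('b'): no match needed
  Position 6 ('c'): matches sub[2] = 'c'
  Position 7 ('c'): no match needed
  Position 8 ('c'): no match needed
All 3 characters matched => is a subsequence

1


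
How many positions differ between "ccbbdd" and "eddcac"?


Comparing "ccbbdd" and "eddcac" position by position:
  Position 0: 'c' vs 'e' => DIFFER
  Position 1: 'c' vs 'd' => DIFFER
  Position 2: 'b' vs 'd' => DIFFER
  Position 3: 'b' vs 'c' => DIFFER
  Position 4: 'd' vs 'a' => DIFFER
  Position 5: 'd' vs 'c' => DIFFER
Positions that differ: 6

6


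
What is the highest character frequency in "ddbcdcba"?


Input: ddbcdcba
Character counts:
  'a': 1
  'b': 2
  'c': 2
  'd': 3
Maximum frequency: 3

3


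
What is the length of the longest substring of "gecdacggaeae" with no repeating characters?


Input: "gecdacggaeae"
Sliding window (track last position of each char):
  Position 0 ('g'): window [0,0] length 1 -- new best
  Position 1 ('e'): window [0,1] length 2 -- new best
  Position 2 ('c'): window [0,2] length 3 -- new best
  Position 3 ('d'): window [0,3] length 4 -- new best
  Position 4 ('a'): window [0,4] length 5 -- new best
  Position 5 ('c'): repeat (last at 2), move window start to 3
  Position 5 ('c'): window [3,5] length 3
  Position 6 ('g'): window [3,6] length 4
  Position 7 ('g'): repeat (last at 6), move window start to 7
  Position 7 ('g'): window [7,7] length 1
  Position 8 ('a'): window [7,8] length 2
  Position 9 ('e'): window [7,9] length 3
  Position 10 ('a'): repeat (last at 8), move window start to 9
  Position 10 ('a'): window [9,10] length 2
  Position 11 ('e'): repeat (last at 9), move window start to 10
  Position 11 ('e'): window [10,11] length 2
Longest substring with no repeats: "gecda" with length 5

5


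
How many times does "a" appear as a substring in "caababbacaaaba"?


Searching for "a" in "caababbacaaaba"
Scanning each position:
  Position 0: "c" => no
  Position 1: "a" => MATCH
  Position 2: "a" => MATCH
  Position 3: "b" => no
  Position 4: "a" => MATCH
  Position 5: "b" => no
  Position 6: "b" => no
  Position 7: "a" => MATCH
  Position 8: "c" => no
  Position 9: "a" => MATCH
  Position 10: "a" => MATCH
  Position 11: "a" => MATCH
  Position 12: "b" => no
  Position 13: "a" => MATCH
Total occurrences: 8

8


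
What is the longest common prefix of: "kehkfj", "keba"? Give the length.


Words: kehkfj, keba
  Position 0: all 'k' => match
  Position 1: all 'e' => match
  Position 2: ('h', 'b') => mismatch, stop
LCP = "ke" (length 2)

2


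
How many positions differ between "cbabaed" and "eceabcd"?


Comparing "cbabaed" and "eceabcd" position by position:
  Position 0: 'c' vs 'e' => DIFFER
  Position 1: 'b' vs 'c' => DIFFER
  Position 2: 'a' vs 'e' => DIFFER
  Position 3: 'b' vs 'a' => DIFFER
  Position 4: 'a' vs 'b' => DIFFER
  Position 5: 'e' vs 'c' => DIFFER
  Position 6: 'd' vs 'd' => same
Positions that differ: 6

6


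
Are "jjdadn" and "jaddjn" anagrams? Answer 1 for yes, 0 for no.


Strings: "jjdadn", "jaddjn"
Sorted first:  addjjn
Sorted second: addjjn
Sorted forms match => anagrams

1


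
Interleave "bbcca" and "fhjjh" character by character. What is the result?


Interleaving "bbcca" and "fhjjh":
  Position 0: 'b' from first, 'f' from second => "bf"
  Position 1: 'b' from first, 'h' from second => "bh"
  Position 2: 'c' from first, 'j' from second => "cj"
  Position 3: 'c' from first, 'j' from second => "cj"
  Position 4: 'a' from first, 'h' from second => "ah"
Result: bfbhcjcjah

bfbhcjcjah


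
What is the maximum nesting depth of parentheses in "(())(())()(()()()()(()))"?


Input: "(())(())()(()()()()(()))"
Tracking depth:
  Position 0 '(': depth becomes 1
  Position 1 '(': depth becomes 2
  Position 2 ')': depth becomes 1
  Position 3 ')': depth becomes 0
  Position 4 '(': depth becomes 1
  Position 5 '(': depth becomes 2
  Position 6 ')': depth becomes 1
  Position 7 ')': depth becomes 0
  Position 8 '(': depth becomes 1
  Position 9 ')': depth becomes 0
  Position 10 '(': depth becomes 1
  Position 11 '(': depth becomes 2
  Position 12 ')': depth becomes 1
  Position 13 '(': depth becomes 2
  Position 14 ')': depth becomes 1
  Position 15 '(': depth becomes 2
  Position 16 ')': depth becomes 1
  Position 17 '(': depth becomes 2
  Position 18 ')': depth becomes 1
  Position 19 '(': depth becomes 2
  Position 20 '(': depth becomes 3
  Position 21 ')': depth becomes 2
  Position 22 ')': depth becomes 1
  Position 23 ')': depth becomes 0
Maximum depth reached: 3

3


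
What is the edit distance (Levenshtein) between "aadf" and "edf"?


Computing edit distance: "aadf" -> "edf"
DP table:
           e    d    f
      0    1    2    3
  a   1    1    2    3
  a   2    2    2    3
  d   3    3    2    3
  f   4    4    3    2
Edit distance = dp[4][3] = 2

2


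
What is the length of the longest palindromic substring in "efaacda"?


Input: "efaacda"
Checking substrings for palindromes:
  [2:4] "aa" (len 2) => palindrome
Longest palindromic substring: "aa" with length 2

2


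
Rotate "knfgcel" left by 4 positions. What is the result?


Input: "knfgcel", rotate left by 4
First 4 characters: "knfg"
Remaining characters: "cel"
Concatenate remaining + first: "cel" + "knfg" = "celknfg"

celknfg


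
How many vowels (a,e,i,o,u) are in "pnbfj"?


Input: pnbfj
Checking each character:
  'p' at position 0: consonant
  'n' at position 1: consonant
  'b' at position 2: consonant
  'f' at position 3: consonant
  'j' at position 4: consonant
Total vowels: 0

0


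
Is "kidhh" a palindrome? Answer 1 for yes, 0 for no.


Input: kidhh
Reversed: hhdik
  Compare pos 0 ('k') with pos 4 ('h'): MISMATCH
  Compare pos 1 ('i') with pos 3 ('h'): MISMATCH
Result: not a palindrome

0


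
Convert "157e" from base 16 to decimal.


Input: "157e" in base 16
Positional expansion:
  Digit '1' (value 1) x 16^3 = 4096
  Digit '5' (value 5) x 16^2 = 1280
  Digit '7' (value 7) x 16^1 = 112
  Digit 'e' (value 14) x 16^0 = 14
Sum = 5502

5502


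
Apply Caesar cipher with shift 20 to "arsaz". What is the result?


Caesar cipher: shift "arsaz" by 20
  'a' (pos 0) + 20 = pos 20 = 'u'
  'r' (pos 17) + 20 = pos 11 = 'l'
  's' (pos 18) + 20 = pos 12 = 'm'
  'a' (pos 0) + 20 = pos 20 = 'u'
  'z' (pos 25) + 20 = pos 19 = 't'
Result: ulmut

ulmut


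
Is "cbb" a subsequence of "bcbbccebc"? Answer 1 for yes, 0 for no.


Check if "cbb" is a subsequence of "bcbbccebc"
Greedy scan:
  Position 0 ('b'): no match needed
  Position 1 ('c'): matches sub[0] = 'c'
  Position 2 ('b'): matches sub[1] = 'b'
  Position 3 ('b'): matches sub[2] = 'b'
  Position 4 ('c'): no match needed
  Position 5 ('c'): no match needed
  Position 6 ('e'): no match needed
  Position 7 ('b'): no match needed
  Position 8 ('c'): no match needed
All 3 characters matched => is a subsequence

1


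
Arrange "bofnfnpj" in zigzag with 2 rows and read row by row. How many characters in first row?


Zigzag "bofnfnpj" into 2 rows:
Placing characters:
  'b' => row 0
  'o' => row 1
  'f' => row 0
  'n' => row 1
  'f' => row 0
  'n' => row 1
  'p' => row 0
  'j' => row 1
Rows:
  Row 0: "bffp"
  Row 1: "onnj"
First row length: 4

4


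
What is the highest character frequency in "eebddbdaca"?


Input: eebddbdaca
Character counts:
  'a': 2
  'b': 2
  'c': 1
  'd': 3
  'e': 2
Maximum frequency: 3

3


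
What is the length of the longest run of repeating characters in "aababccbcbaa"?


Input: "aababccbcbaa"
Scanning for longest run:
  Position 1 ('a'): continues run of 'a', length=2
  Position 2 ('b'): new char, reset run to 1
  Position 3 ('a'): new char, reset run to 1
  Position 4 ('b'): new char, reset run to 1
  Position 5 ('c'): new char, reset run to 1
  Position 6 ('c'): continues run of 'c', length=2
  Position 7 ('b'): new char, reset run to 1
  Position 8 ('c'): new char, reset run to 1
  Position 9 ('b'): new char, reset run to 1
  Position 10 ('a'): new char, reset run to 1
  Position 11 ('a'): continues run of 'a', length=2
Longest run: 'a' with length 2

2


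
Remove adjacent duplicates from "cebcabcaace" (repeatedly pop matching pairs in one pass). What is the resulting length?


Input: cebcabcaace
Stack-based adjacent duplicate removal:
  Read 'c': push. Stack: c
  Read 'e': push. Stack: ce
  Read 'b': push. Stack: ceb
  Read 'c': push. Stack: cebc
  Read 'a': push. Stack: cebca
  Read 'b': push. Stack: cebcab
  Read 'c': push. Stack: cebcabc
  Read 'a': push. Stack: cebcabca
  Read 'a': matches stack top 'a' => pop. Stack: cebcabc
  Read 'c': matches stack top 'c' => pop. Stack: cebcab
  Read 'e': push. Stack: cebcabe
Final stack: "cebcabe" (length 7)

7


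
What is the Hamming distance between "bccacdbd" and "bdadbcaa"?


Comparing "bccacdbd" and "bdadbcaa" position by position:
  Position 0: 'b' vs 'b' => same
  Position 1: 'c' vs 'd' => differ
  Position 2: 'c' vs 'a' => differ
  Position 3: 'a' vs 'd' => differ
  Position 4: 'c' vs 'b' => differ
  Position 5: 'd' vs 'c' => differ
  Position 6: 'b' vs 'a' => differ
  Position 7: 'd' vs 'a' => differ
Total differences (Hamming distance): 7

7


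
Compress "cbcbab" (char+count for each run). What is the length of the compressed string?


Input: cbcbab
Runs:
  'c' x 1 => "c1"
  'b' x 1 => "b1"
  'c' x 1 => "c1"
  'b' x 1 => "b1"
  'a' x 1 => "a1"
  'b' x 1 => "b1"
Compressed: "c1b1c1b1a1b1"
Compressed length: 12

12


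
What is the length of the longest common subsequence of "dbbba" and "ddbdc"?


LCS of "dbbba" and "ddbdc"
DP table:
           d    d    b    d    c
      0    0    0    0    0    0
  d   0    1    1    1    1    1
  b   0    1    1    2    2    2
  b   0    1    1    2    2    2
  b   0    1    1    2    2    2
  a   0    1    1    2    2    2
LCS length = dp[5][5] = 2

2


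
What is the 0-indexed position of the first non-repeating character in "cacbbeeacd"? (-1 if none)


Input: cacbbeeacd
Character frequencies:
  'a': 2
  'b': 2
  'c': 3
  'd': 1
  'e': 2
Scanning left to right for freq == 1:
  Position 0 ('c'): freq=3, skip
  Position 1 ('a'): freq=2, skip
  Position 2 ('c'): freq=3, skip
  Position 3 ('b'): freq=2, skip
  Position 4 ('b'): freq=2, skip
  Position 5 ('e'): freq=2, skip
  Position 6 ('e'): freq=2, skip
  Position 7 ('a'): freq=2, skip
  Position 8 ('c'): freq=3, skip
  Position 9 ('d'): unique! => answer = 9

9


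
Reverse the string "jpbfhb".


Input: jpbfhb
Reading characters right to left:
  Position 5: 'b'
  Position 4: 'h'
  Position 3: 'f'
  Position 2: 'b'
  Position 1: 'p'
  Position 0: 'j'
Reversed: bhfbpj

bhfbpj


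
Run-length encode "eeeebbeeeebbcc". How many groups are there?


Input: eeeebbeeeebbcc
Scanning for consecutive runs:
  Group 1: 'e' x 4 (positions 0-3)
  Group 2: 'b' x 2 (positions 4-5)
  Group 3: 'e' x 4 (positions 6-9)
  Group 4: 'b' x 2 (positions 10-11)
  Group 5: 'c' x 2 (positions 12-13)
Total groups: 5

5


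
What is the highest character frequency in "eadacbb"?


Input: eadacbb
Character counts:
  'a': 2
  'b': 2
  'c': 1
  'd': 1
  'e': 1
Maximum frequency: 2

2


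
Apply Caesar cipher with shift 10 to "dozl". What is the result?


Caesar cipher: shift "dozl" by 10
  'd' (pos 3) + 10 = pos 13 = 'n'
  'o' (pos 14) + 10 = pos 24 = 'y'
  'z' (pos 25) + 10 = pos 9 = 'j'
  'l' (pos 11) + 10 = pos 21 = 'v'
Result: nyjv

nyjv


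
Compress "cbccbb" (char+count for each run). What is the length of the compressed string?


Input: cbccbb
Runs:
  'c' x 1 => "c1"
  'b' x 1 => "b1"
  'c' x 2 => "c2"
  'b' x 2 => "b2"
Compressed: "c1b1c2b2"
Compressed length: 8

8


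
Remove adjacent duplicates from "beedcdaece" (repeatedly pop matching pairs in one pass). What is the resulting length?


Input: beedcdaece
Stack-based adjacent duplicate removal:
  Read 'b': push. Stack: b
  Read 'e': push. Stack: be
  Read 'e': matches stack top 'e' => pop. Stack: b
  Read 'd': push. Stack: bd
  Read 'c': push. Stack: bdc
  Read 'd': push. Stack: bdcd
  Read 'a': push. Stack: bdcda
  Read 'e': push. Stack: bdcdae
  Read 'c': push. Stack: bdcdaec
  Read 'e': push. Stack: bdcdaece
Final stack: "bdcdaece" (length 8)

8


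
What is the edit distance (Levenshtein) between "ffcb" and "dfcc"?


Computing edit distance: "ffcb" -> "dfcc"
DP table:
           d    f    c    c
      0    1    2    3    4
  f   1    1    1    2    3
  f   2    2    1    2    3
  c   3    3    2    1    2
  b   4    4    3    2    2
Edit distance = dp[4][4] = 2

2


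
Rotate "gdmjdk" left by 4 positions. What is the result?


Input: "gdmjdk", rotate left by 4
First 4 characters: "gdmj"
Remaining characters: "dk"
Concatenate remaining + first: "dk" + "gdmj" = "dkgdmj"

dkgdmj


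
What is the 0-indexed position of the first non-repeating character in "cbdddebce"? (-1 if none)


Input: cbdddebce
Character frequencies:
  'b': 2
  'c': 2
  'd': 3
  'e': 2
Scanning left to right for freq == 1:
  Position 0 ('c'): freq=2, skip
  Position 1 ('b'): freq=2, skip
  Position 2 ('d'): freq=3, skip
  Position 3 ('d'): freq=3, skip
  Position 4 ('d'): freq=3, skip
  Position 5 ('e'): freq=2, skip
  Position 6 ('b'): freq=2, skip
  Position 7 ('c'): freq=2, skip
  Position 8 ('e'): freq=2, skip
  No unique character found => answer = -1

-1


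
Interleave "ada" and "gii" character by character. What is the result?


Interleaving "ada" and "gii":
  Position 0: 'a' from first, 'g' from second => "ag"
  Position 1: 'd' from first, 'i' from second => "di"
  Position 2: 'a' from first, 'i' from second => "ai"
Result: agdiai

agdiai


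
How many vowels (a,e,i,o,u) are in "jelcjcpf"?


Input: jelcjcpf
Checking each character:
  'j' at position 0: consonant
  'e' at position 1: vowel (running total: 1)
  'l' at position 2: consonant
  'c' at position 3: consonant
  'j' at position 4: consonant
  'c' at position 5: consonant
  'p' at position 6: consonant
  'f' at position 7: consonant
Total vowels: 1

1


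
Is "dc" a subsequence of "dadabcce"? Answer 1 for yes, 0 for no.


Check if "dc" is a subsequence of "dadabcce"
Greedy scan:
  Position 0 ('d'): matches sub[0] = 'd'
  Position 1 ('a'): no match needed
  Position 2 ('d'): no match needed
  Position 3 ('a'): no match needed
  Position 4 ('b'): no match needed
  Position 5 ('c'): matches sub[1] = 'c'
  Position 6 ('c'): no match needed
  Position 7 ('e'): no match needed
All 2 characters matched => is a subsequence

1


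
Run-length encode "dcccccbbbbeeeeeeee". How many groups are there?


Input: dcccccbbbbeeeeeeee
Scanning for consecutive runs:
  Group 1: 'd' x 1 (positions 0-0)
  Group 2: 'c' x 5 (positions 1-5)
  Group 3: 'b' x 4 (positions 6-9)
  Group 4: 'e' x 8 (positions 10-17)
Total groups: 4

4


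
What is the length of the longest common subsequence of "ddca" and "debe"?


LCS of "ddca" and "debe"
DP table:
           d    e    b    e
      0    0    0    0    0
  d   0    1    1    1    1
  d   0    1    1    1    1
  c   0    1    1    1    1
  a   0    1    1    1    1
LCS length = dp[4][4] = 1

1


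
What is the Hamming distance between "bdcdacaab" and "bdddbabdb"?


Comparing "bdcdacaab" and "bdddbabdb" position by position:
  Position 0: 'b' vs 'b' => same
  Position 1: 'd' vs 'd' => same
  Position 2: 'c' vs 'd' => differ
  Position 3: 'd' vs 'd' => same
  Position 4: 'a' vs 'b' => differ
  Position 5: 'c' vs 'a' => differ
  Position 6: 'a' vs 'b' => differ
  Position 7: 'a' vs 'd' => differ
  Position 8: 'b' vs 'b' => same
Total differences (Hamming distance): 5

5


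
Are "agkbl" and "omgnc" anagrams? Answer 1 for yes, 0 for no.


Strings: "agkbl", "omgnc"
Sorted first:  abgkl
Sorted second: cgmno
Differ at position 0: 'a' vs 'c' => not anagrams

0


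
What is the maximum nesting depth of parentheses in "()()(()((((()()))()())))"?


Input: "()()(()((((()()))()())))"
Tracking depth:
  Position 0 '(': depth becomes 1
  Position 1 ')': depth becomes 0
  Position 2 '(': depth becomes 1
  Position 3 ')': depth becomes 0
  Position 4 '(': depth becomes 1
  Position 5 '(': depth becomes 2
  Position 6 ')': depth becomes 1
  Position 7 '(': depth becomes 2
  Position 8 '(': depth becomes 3
  Position 9 '(': depth becomes 4
  Position 10 '(': depth becomes 5
  Position 11 '(': depth becomes 6
  Position 12 ')': depth becomes 5
  Position 13 '(': depth becomes 6
  Position 14 ')': depth becomes 5
  Position 15 ')': depth becomes 4
  Position 16 ')': depth becomes 3
  Position 17 '(': depth becomes 4
  Position 18 ')': depth becomes 3
  Position 19 '(': depth becomes 4
  Position 20 ')': depth becomes 3
  Position 21 ')': depth becomes 2
  Position 22 ')': depth becomes 1
  Position 23 ')': depth becomes 0
Maximum depth reached: 6

6


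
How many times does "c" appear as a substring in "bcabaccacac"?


Searching for "c" in "bcabaccacac"
Scanning each position:
  Position 0: "b" => no
  Position 1: "c" => MATCH
  Position 2: "a" => no
  Position 3: "b" => no
  Position 4: "a" => no
  Position 5: "c" => MATCH
  Position 6: "c" => MATCH
  Position 7: "a" => no
  Position 8: "c" => MATCH
  Position 9: "a" => no
  Position 10: "c" => MATCH
Total occurrences: 5

5


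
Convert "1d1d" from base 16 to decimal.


Input: "1d1d" in base 16
Positional expansion:
  Digit '1' (value 1) x 16^3 = 4096
  Digit 'd' (value 13) x 16^2 = 3328
  Digit '1' (value 1) x 16^1 = 16
  Digit 'd' (value 13) x 16^0 = 13
Sum = 7453

7453


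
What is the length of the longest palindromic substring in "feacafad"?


Input: "feacafad"
Checking substrings for palindromes:
  [2:5] "aca" (len 3) => palindrome
  [4:7] "afa" (len 3) => palindrome
Longest palindromic substring: "aca" with length 3

3


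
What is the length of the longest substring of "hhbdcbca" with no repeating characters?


Input: "hhbdcbca"
Sliding window (track last position of each char):
  Position 0 ('h'): window [0,0] length 1 -- new best
  Position 1 ('h'): repeat (last at 0), move window start to 1
  Position 1 ('h'): window [1,1] length 1
  Position 2 ('b'): window [1,2] length 2 -- new best
  Position 3 ('d'): window [1,3] length 3 -- new best
  Position 4 ('c'): window [1,4] length 4 -- new best
  Position 5 ('b'): repeat (last at 2), move window start to 3
  Position 5 ('b'): window [3,5] length 3
  Position 6 ('c'): repeat (last at 4), move window start to 5
  Position 6 ('c'): window [5,6] length 2
  Position 7 ('a'): window [5,7] length 3
Longest substring with no repeats: "hbdc" with length 4

4


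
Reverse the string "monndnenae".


Input: monndnenae
Reading characters right to left:
  Position 9: 'e'
  Position 8: 'a'
  Position 7: 'n'
  Position 6: 'e'
  Position 5: 'n'
  Position 4: 'd'
  Position 3: 'n'
  Position 2: 'n'
  Position 1: 'o'
  Position 0: 'm'
Reversed: eanendnnom

eanendnnom


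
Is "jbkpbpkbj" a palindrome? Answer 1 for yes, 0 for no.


Input: jbkpbpkbj
Reversed: jbkpbpkbj
  Compare pos 0 ('j') with pos 8 ('j'): match
  Compare pos 1 ('b') with pos 7 ('b'): match
  Compare pos 2 ('k') with pos 6 ('k'): match
  Compare pos 3 ('p') with pos 5 ('p'): match
Result: palindrome

1


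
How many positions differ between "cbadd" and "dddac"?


Comparing "cbadd" and "dddac" position by position:
  Position 0: 'c' vs 'd' => DIFFER
  Position 1: 'b' vs 'd' => DIFFER
  Position 2: 'a' vs 'd' => DIFFER
  Position 3: 'd' vs 'a' => DIFFER
  Position 4: 'd' vs 'c' => DIFFER
Positions that differ: 5

5


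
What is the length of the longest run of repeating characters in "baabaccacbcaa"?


Input: "baabaccacbcaa"
Scanning for longest run:
  Position 1 ('a'): new char, reset run to 1
  Position 2 ('a'): continues run of 'a', length=2
  Position 3 ('b'): new char, reset run to 1
  Position 4 ('a'): new char, reset run to 1
  Position 5 ('c'): new char, reset run to 1
  Position 6 ('c'): continues run of 'c', length=2
  Position 7 ('a'): new char, reset run to 1
  Position 8 ('c'): new char, reset run to 1
  Position 9 ('b'): new char, reset run to 1
  Position 10 ('c'): new char, reset run to 1
  Position 11 ('a'): new char, reset run to 1
  Position 12 ('a'): continues run of 'a', length=2
Longest run: 'a' with length 2

2


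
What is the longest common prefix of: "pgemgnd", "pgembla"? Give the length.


Words: pgemgnd, pgembla
  Position 0: all 'p' => match
  Position 1: all 'g' => match
  Position 2: all 'e' => match
  Position 3: all 'm' => match
  Position 4: ('g', 'b') => mismatch, stop
LCP = "pgem" (length 4)

4


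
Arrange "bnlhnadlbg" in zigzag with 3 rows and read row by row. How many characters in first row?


Zigzag "bnlhnadlbg" into 3 rows:
Placing characters:
  'b' => row 0
  'n' => row 1
  'l' => row 2
  'h' => row 1
  'n' => row 0
  'a' => row 1
  'd' => row 2
  'l' => row 1
  'b' => row 0
  'g' => row 1
Rows:
  Row 0: "bnb"
  Row 1: "nhalg"
  Row 2: "ld"
First row length: 3

3


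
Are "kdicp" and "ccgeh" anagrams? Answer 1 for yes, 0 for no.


Strings: "kdicp", "ccgeh"
Sorted first:  cdikp
Sorted second: ccegh
Differ at position 1: 'd' vs 'c' => not anagrams

0


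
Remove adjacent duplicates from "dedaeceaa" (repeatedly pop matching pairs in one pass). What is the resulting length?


Input: dedaeceaa
Stack-based adjacent duplicate removal:
  Read 'd': push. Stack: d
  Read 'e': push. Stack: de
  Read 'd': push. Stack: ded
  Read 'a': push. Stack: deda
  Read 'e': push. Stack: dedae
  Read 'c': push. Stack: dedaec
  Read 'e': push. Stack: dedaece
  Read 'a': push. Stack: dedaecea
  Read 'a': matches stack top 'a' => pop. Stack: dedaece
Final stack: "dedaece" (length 7)

7


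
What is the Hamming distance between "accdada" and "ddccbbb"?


Comparing "accdada" and "ddccbbb" position by position:
  Position 0: 'a' vs 'd' => differ
  Position 1: 'c' vs 'd' => differ
  Position 2: 'c' vs 'c' => same
  Position 3: 'd' vs 'c' => differ
  Position 4: 'a' vs 'b' => differ
  Position 5: 'd' vs 'b' => differ
  Position 6: 'a' vs 'b' => differ
Total differences (Hamming distance): 6

6
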